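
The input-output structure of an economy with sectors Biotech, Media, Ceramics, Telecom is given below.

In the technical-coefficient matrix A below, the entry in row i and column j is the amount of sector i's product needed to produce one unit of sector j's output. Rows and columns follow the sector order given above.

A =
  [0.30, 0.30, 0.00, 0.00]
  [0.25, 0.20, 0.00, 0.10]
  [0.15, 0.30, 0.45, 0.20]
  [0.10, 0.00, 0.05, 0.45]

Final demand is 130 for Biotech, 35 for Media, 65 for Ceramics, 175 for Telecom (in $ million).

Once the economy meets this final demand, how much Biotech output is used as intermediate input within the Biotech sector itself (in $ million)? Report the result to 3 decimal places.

I − A =
  [   0.70    -0.30     0.00     0.00]
  [  -0.25     0.80     0.00    -0.10]
  [  -0.15    -0.30     0.55    -0.20]
  [  -0.10     0.00    -0.05     0.55]
Compute the cofactors C_ij = (−1)^(i+j)·(3×3 minor ij) of I−A; the adjugate is their transpose:
adj(I−A) = Cᵀ =
  [ 0.232500   0.087750   0.001500   0.016500]
  [ 0.079375   0.204750   0.003500   0.038500]
  [ 0.126250   0.146250   0.263750   0.122500]
  [ 0.053750   0.029250   0.024250   0.266750]
det(I−A) = Σ_j (I−A)_1j·C_1j = (0.70)(0.232500) + (-0.30)(0.079375) + (0.00)(0.126250) + (0.00)(0.053750) = 0.1389375
(I − A)⁻¹ = adj(I−A) / det(I−A) ≈
  [   1.6734     0.6316     0.0108     0.1188]
  [   0.5713     1.4737     0.0252     0.2771]
  [   0.9087     1.0526     1.8983     0.8817]
  [   0.3869     0.2105     0.1745     1.9199]
First solve x = (I − A)⁻¹ d = adj(I−A)·d / det(I−A); in particular x_1 = (0.232500·130 + 0.087750·35 + 0.001500·65 + 0.016500·175) / 0.1389375 = 36.28125 / 0.1389375 ≈ 261.13360.
Intermediate flow from 1 to 1: z_11 = a_11 · x_1 = 0.30 × 36.28125 / 0.1389375 = 10.884375 / 0.1389375 ≈ 78.340.

z_11 = 78.340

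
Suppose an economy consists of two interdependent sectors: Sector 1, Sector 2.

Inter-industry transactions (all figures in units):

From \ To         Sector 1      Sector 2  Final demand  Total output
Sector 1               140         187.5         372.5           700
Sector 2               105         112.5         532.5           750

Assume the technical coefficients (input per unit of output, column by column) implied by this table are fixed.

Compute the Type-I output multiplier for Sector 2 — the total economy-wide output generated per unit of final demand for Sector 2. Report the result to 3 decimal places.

Technical coefficients a_ij = z_ij / X_j:
  a_11 = 140/700 = 0.20, a_21 = 105/700 = 0.15
  a_12 = 187.5/750 = 0.25, a_22 = 112.5/750 = 0.15
I − A =
  [   0.80    -0.25]
  [  -0.15     0.85]
det(I−A) = (0.80)(0.85) − (-0.25)(-0.15) = 0.6425
adj(I−A) = [[0.85, 0.25], [0.15, 0.80]]
(I − A)⁻¹ = adj(I−A) / det(I−A) ≈
  [   1.3230     0.3891]
  [   0.2335     1.2451]
The output multiplier for sector j is the column-j sum of the Leontief inverse (I − A)⁻¹ = adj(I−A) / det(I−A).
Column 2 of adj(I−A): (0.25, 0.80); det(I−A) = 0.6425.
m_2 = (0.25 + 0.80) / 0.6425 = 1.05 / 0.6425 ≈ 1.634.

m_2 = 1.634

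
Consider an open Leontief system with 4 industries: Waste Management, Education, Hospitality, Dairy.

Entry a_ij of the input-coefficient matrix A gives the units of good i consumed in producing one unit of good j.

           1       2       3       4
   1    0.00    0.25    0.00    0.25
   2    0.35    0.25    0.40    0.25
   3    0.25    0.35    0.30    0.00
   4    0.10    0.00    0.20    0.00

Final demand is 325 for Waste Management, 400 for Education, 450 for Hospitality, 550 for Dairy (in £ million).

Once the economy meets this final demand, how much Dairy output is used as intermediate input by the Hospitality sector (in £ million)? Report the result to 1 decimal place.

z_43 = 523.9

I − A =
  [   1.00    -0.25     0.00    -0.25]
  [  -0.35     0.75    -0.40    -0.25]
  [  -0.25    -0.35     0.70     0.00]
  [  -0.10     0.00    -0.20     1.00]
Compute the cofactors C_ij = (−1)^(i+j)·(3×3 minor ij) of I−A; the adjugate is their transpose:
adj(I−A) = Cᵀ =
  [ 0.367500   0.192500   0.150000   0.140000]
  [ 0.375000   0.670000   0.457500   0.261250]
  [ 0.318750   0.403750   0.637500   0.180625]
  [ 0.100500   0.100000   0.142500   0.298750]
det(I−A) = Σ_j (I−A)_1j·C_1j = (1.00)(0.367500) + (-0.25)(0.375000) + (0.00)(0.318750) + (-0.25)(0.100500) = 0.248625
(I − A)⁻¹ = adj(I−A) / det(I−A) ≈
  [   1.4781     0.7743     0.6033     0.5631]
  [   1.5083     2.6948     1.8401     1.0508]
  [   1.2821     1.6239     2.5641     0.7265]
  [   0.4042     0.4022     0.5732     1.2016]
First solve x = (I − A)⁻¹ d = adj(I−A)·d / det(I−A); in particular x_3 = (0.318750·325 + 0.403750·400 + 0.637500·450 + 0.180625·550) / 0.248625 = 651.3125 / 0.248625 ≈ 2619.658.
Intermediate flow from 4 to 3: z_43 = a_43 · x_3 = 0.20 × 651.3125 / 0.248625 = 130.2625 / 0.248625 ≈ 523.9.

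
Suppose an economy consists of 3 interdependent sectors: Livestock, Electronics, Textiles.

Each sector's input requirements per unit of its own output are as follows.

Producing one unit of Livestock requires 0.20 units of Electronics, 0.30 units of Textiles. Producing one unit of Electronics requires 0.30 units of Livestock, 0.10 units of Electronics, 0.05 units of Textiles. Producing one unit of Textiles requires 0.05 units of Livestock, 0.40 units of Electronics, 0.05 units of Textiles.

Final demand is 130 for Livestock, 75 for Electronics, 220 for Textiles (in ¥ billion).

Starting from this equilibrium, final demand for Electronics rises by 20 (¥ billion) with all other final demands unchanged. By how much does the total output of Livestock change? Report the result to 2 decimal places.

Δx_L = 7.90

I − A =
  [   1.00    -0.30    -0.05]
  [  -0.20     0.90    -0.40]
  [  -0.30    -0.05     0.95]
Cofactors of I−A, C_ij = (−1)^(i+j)·(minor ij) (rows/columns in the sector order above):
  C_11 = (0.90)(0.95) − (-0.40)(-0.05) = 0.8350
  C_12 = −[(-0.20)(0.95) − (-0.40)(-0.30)] = 0.3100
  C_13 = (-0.20)(-0.05) − (0.90)(-0.30) = 0.2800
  C_21 = −[(-0.30)(0.95) − (-0.05)(-0.05)] = 0.2875
  C_22 = (1.00)(0.95) − (-0.05)(-0.30) = 0.9350
  C_23 = −[(1.00)(-0.05) − (-0.30)(-0.30)] = 0.1400
  C_31 = (-0.30)(-0.40) − (-0.05)(0.90) = 0.1650
  C_32 = −[(1.00)(-0.40) − (-0.05)(-0.20)] = 0.4100
  C_33 = (1.00)(0.90) − (-0.30)(-0.20) = 0.8400
det(I−A) = Σ_j (I−A)_1j·C_1j = (1.00)(0.8350) + (-0.30)(0.3100) + (-0.05)(0.2800) = 0.7280
adj(I−A) = Cᵀ =
  [ 0.8350   0.2875   0.1650]
  [ 0.3100   0.9350   0.4100]
  [ 0.2800   0.1400   0.8400]
(I − A)⁻¹ = adj(I−A) / det(I−A) ≈
  [   1.1470     0.3949     0.2266]
  [   0.4258     1.2843     0.5632]
  [   0.3846     0.1923     1.1538]
Δx = (I − A)⁻¹ Δd with Δd having +20 in the Electronics component and 0 elsewhere.
So Δx_L = L_LE · (+20), where L_LE = adj(I−A)_LE / det(I−A) = 0.2875 / 0.7280.
Δx_L = 0.2875 × (+20) / 0.7280 = 5.75 / 0.7280 ≈ 7.90.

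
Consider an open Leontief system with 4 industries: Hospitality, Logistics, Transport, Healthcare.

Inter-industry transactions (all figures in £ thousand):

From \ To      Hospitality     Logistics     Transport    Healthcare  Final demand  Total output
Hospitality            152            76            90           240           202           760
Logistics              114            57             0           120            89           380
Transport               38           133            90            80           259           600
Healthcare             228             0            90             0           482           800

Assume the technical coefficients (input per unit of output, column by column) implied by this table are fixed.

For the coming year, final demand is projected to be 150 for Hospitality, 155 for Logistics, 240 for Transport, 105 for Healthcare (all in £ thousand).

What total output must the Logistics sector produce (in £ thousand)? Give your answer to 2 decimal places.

Technical coefficients a_ij = z_ij / X_j:
  a_11 = 152/760 = 0.20, a_21 = 114/760 = 0.15, a_31 = 38/760 = 0.05, a_41 = 228/760 = 0.30
  a_12 = 76/380 = 0.20, a_22 = 57/380 = 0.15, a_32 = 133/380 = 0.35, a_42 = 0/380 = 0.00
  a_13 = 90/600 = 0.15, a_23 = 0/600 = 0.00, a_33 = 90/600 = 0.15, a_43 = 90/600 = 0.15
  a_14 = 240/800 = 0.30, a_24 = 120/800 = 0.15, a_34 = 80/800 = 0.10, a_44 = 0/800 = 0.00
I − A =
  [   0.80    -0.20    -0.15    -0.30]
  [  -0.15     0.85     0.00    -0.15]
  [  -0.05    -0.35     0.85    -0.10]
  [  -0.30     0.00    -0.15     1.00]
Compute the cofactors C_ij = (−1)^(i+j)·(3×3 minor ij) of I−A; the adjugate is their transpose:
adj(I−A) = Cᵀ =
  [ 0.701875   0.235250   0.170250   0.262875]
  [ 0.164625   0.577250   0.054000   0.141375]
  [ 0.136250   0.264500   0.564500   0.137000]
  [ 0.231000   0.110250   0.135750   0.538250]
det(I−A) = Σ_j (I−A)_1j·C_1j = (0.80)(0.701875) + (-0.20)(0.164625) + (-0.15)(0.136250) + (-0.30)(0.231000) = 0.4388375
(I − A)⁻¹ = adj(I−A) / det(I−A) ≈
  [   1.5994     0.5361     0.3880     0.5990]
  [   0.3751     1.3154     0.1231     0.3222]
  [   0.3105     0.6027     1.2864     0.3122]
  [   0.5264     0.2512     0.3093     1.2265]
x = (I − A)⁻¹ d = adj(I−A)·d / det(I−A), with det(I−A) = 0.4388375:
  x_1 = (0.701875·150 + 0.235250·155 + 0.170250·240 + 0.262875·105) / 0.4388375 = 210.206875 / 0.4388375 ≈ 479.01
  x_2 = (0.164625·150 + 0.577250·155 + 0.054000·240 + 0.141375·105) / 0.4388375 = 141.971875 / 0.4388375 ≈ 323.52
  x_3 = (0.136250·150 + 0.264500·155 + 0.564500·240 + 0.137000·105) / 0.4388375 = 211.30 / 0.4388375 ≈ 481.50
  x_4 = (0.231000·150 + 0.110250·155 + 0.135750·240 + 0.538250·105) / 0.4388375 = 140.835 / 0.4388375 ≈ 320.93

x_2 = 323.52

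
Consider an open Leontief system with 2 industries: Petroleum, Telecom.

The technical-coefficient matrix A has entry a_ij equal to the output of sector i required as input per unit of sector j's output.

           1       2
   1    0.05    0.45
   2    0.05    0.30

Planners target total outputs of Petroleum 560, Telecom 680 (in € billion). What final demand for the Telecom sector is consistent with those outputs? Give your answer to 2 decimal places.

d_2 = 448.00

I − A =
  [   0.95    -0.45]
  [  -0.05     0.70]
d = (I − A) x:
  d_1 = (+0.95)·560 + (-0.45)·680 = 226.00
  d_2 = (-0.05)·560 + (+0.70)·680 = 448.00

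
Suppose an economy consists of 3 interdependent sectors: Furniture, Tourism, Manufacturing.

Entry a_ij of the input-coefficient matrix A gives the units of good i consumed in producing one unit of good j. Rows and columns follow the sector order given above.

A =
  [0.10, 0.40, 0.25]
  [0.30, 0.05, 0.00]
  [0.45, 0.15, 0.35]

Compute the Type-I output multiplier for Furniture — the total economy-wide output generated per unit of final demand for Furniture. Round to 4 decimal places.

I − A =
  [   0.90    -0.40    -0.25]
  [  -0.30     0.95     0.00]
  [  -0.45    -0.15     0.65]
Cofactors of I−A, C_ij = (−1)^(i+j)·(minor ij) (rows/columns in the sector order above):
  C_11 = (0.95)(0.65) − (0.00)(-0.15) = 0.6175
  C_12 = −[(-0.30)(0.65) − (0.00)(-0.45)] = 0.1950
  C_13 = (-0.30)(-0.15) − (0.95)(-0.45) = 0.4725
  C_21 = −[(-0.40)(0.65) − (-0.25)(-0.15)] = 0.2975
  C_22 = (0.90)(0.65) − (-0.25)(-0.45) = 0.4725
  C_23 = −[(0.90)(-0.15) − (-0.40)(-0.45)] = 0.3150
  C_31 = (-0.40)(0.00) − (-0.25)(0.95) = 0.2375
  C_32 = −[(0.90)(0.00) − (-0.25)(-0.30)] = 0.0750
  C_33 = (0.90)(0.95) − (-0.40)(-0.30) = 0.7350
det(I−A) = Σ_j (I−A)_1j·C_1j = (0.90)(0.6175) + (-0.40)(0.1950) + (-0.25)(0.4725) = 0.359625
adj(I−A) = Cᵀ =
  [ 0.6175   0.2975   0.2375]
  [ 0.1950   0.4725   0.0750]
  [ 0.4725   0.3150   0.7350]
(I − A)⁻¹ = adj(I−A) / det(I−A) ≈
  [   1.71707     0.82725     0.66041]
  [   0.54223     1.31387     0.20855]
  [   1.31387     0.87591     2.04380]
The output multiplier for sector j is the column-j sum of the Leontief inverse (I − A)⁻¹ = adj(I−A) / det(I−A).
Column F of adj(I−A): (0.6175, 0.1950, 0.4725); det(I−A) = 0.359625.
m_F = (0.6175 + 0.1950 + 0.4725) / 0.359625 = 1.285 / 0.359625 ≈ 3.5732.

m_F = 3.5732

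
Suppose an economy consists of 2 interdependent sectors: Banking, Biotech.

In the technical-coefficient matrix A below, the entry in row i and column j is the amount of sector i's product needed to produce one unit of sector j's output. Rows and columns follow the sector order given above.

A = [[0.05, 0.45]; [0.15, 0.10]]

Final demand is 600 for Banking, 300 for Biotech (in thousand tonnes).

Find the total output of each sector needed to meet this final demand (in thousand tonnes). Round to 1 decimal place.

I − A =
  [   0.95    -0.45]
  [  -0.15     0.90]
det(I−A) = (0.95)(0.90) − (-0.45)(-0.15) = 0.7875
adj(I−A) = [[0.90, 0.45], [0.15, 0.95]]
(I − A)⁻¹ = adj(I−A) / det(I−A) ≈
  [   1.1429     0.5714]
  [   0.1905     1.2063]
x = (I − A)⁻¹ d = adj(I−A)·d / det(I−A), with det(I−A) = 0.7875:
  x_1 = (0.90·600 + 0.45·300) / 0.7875 = 675.00 / 0.7875 ≈ 857.1
  x_2 = (0.15·600 + 0.95·300) / 0.7875 = 375.00 / 0.7875 ≈ 476.2

x_1 = 857.1, x_2 = 476.2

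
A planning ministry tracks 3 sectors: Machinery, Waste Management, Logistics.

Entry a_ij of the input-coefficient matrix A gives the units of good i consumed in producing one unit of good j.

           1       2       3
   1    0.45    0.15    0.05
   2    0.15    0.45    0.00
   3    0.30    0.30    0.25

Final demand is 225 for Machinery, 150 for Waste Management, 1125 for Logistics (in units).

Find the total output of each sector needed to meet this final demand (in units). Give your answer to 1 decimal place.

I − A =
  [   0.55    -0.15    -0.05]
  [  -0.15     0.55     0.00]
  [  -0.30    -0.30     0.75]
Cofactors of I−A, C_ij = (−1)^(i+j)·(minor ij) (rows/columns in the sector order above):
  C_11 = (0.55)(0.75) − (0.00)(-0.30) = 0.4125
  C_12 = −[(-0.15)(0.75) − (0.00)(-0.30)] = 0.1125
  C_13 = (-0.15)(-0.30) − (0.55)(-0.30) = 0.2100
  C_21 = −[(-0.15)(0.75) − (-0.05)(-0.30)] = 0.1275
  C_22 = (0.55)(0.75) − (-0.05)(-0.30) = 0.3975
  C_23 = −[(0.55)(-0.30) − (-0.15)(-0.30)] = 0.2100
  C_31 = (-0.15)(0.00) − (-0.05)(0.55) = 0.0275
  C_32 = −[(0.55)(0.00) − (-0.05)(-0.15)] = 0.0075
  C_33 = (0.55)(0.55) − (-0.15)(-0.15) = 0.2800
det(I−A) = Σ_j (I−A)_1j·C_1j = (0.55)(0.4125) + (-0.15)(0.1125) + (-0.05)(0.2100) = 0.1995
adj(I−A) = Cᵀ =
  [ 0.4125   0.1275   0.0275]
  [ 0.1125   0.3975   0.0075]
  [ 0.2100   0.2100   0.2800]
(I − A)⁻¹ = adj(I−A) / det(I−A) ≈
  [   2.0677     0.6391     0.1378]
  [   0.5639     1.9925     0.0376]
  [   1.0526     1.0526     1.4035]
x = (I − A)⁻¹ d = adj(I−A)·d / det(I−A), with det(I−A) = 0.1995:
  x_1 = (0.4125·225 + 0.1275·150 + 0.0275·1125) / 0.1995 = 142.875 / 0.1995 ≈ 716.2
  x_2 = (0.1125·225 + 0.3975·150 + 0.0075·1125) / 0.1995 = 93.375 / 0.1995 ≈ 468.0
  x_3 = (0.2100·225 + 0.2100·150 + 0.2800·1125) / 0.1995 = 393.75 / 0.1995 ≈ 1973.7

x_1 = 716.2, x_2 = 468.0, x_3 = 1973.7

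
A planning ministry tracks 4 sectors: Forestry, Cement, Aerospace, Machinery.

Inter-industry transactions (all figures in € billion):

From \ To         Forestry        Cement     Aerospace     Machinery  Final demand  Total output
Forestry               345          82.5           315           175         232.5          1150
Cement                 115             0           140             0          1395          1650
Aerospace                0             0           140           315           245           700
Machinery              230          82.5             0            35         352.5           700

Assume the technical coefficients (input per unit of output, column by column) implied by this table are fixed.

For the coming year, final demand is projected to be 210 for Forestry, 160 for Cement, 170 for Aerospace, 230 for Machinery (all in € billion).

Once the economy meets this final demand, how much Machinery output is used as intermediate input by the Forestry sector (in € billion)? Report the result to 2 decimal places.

Technical coefficients a_ij = z_ij / X_j:
  a_11 = 345/1150 = 0.30, a_21 = 115/1150 = 0.10, a_31 = 0/1150 = 0.00, a_41 = 230/1150 = 0.20
  a_12 = 82.5/1650 = 0.05, a_22 = 0/1650 = 0.00, a_32 = 0/1650 = 0.00, a_42 = 82.5/1650 = 0.05
  a_13 = 315/700 = 0.45, a_23 = 140/700 = 0.20, a_33 = 140/700 = 0.20, a_43 = 0/700 = 0.00
  a_14 = 175/700 = 0.25, a_24 = 0/700 = 0.00, a_34 = 315/700 = 0.45, a_44 = 35/700 = 0.05
I − A =
  [   0.70    -0.05    -0.45    -0.25]
  [  -0.10     1.00    -0.20     0.00]
  [   0.00     0.00     0.80    -0.45]
  [  -0.20    -0.05     0.00     0.95]
Compute the cofactors C_ij = (−1)^(i+j)·(3×3 minor ij) of I−A; the adjugate is their transpose:
adj(I−A) = Cᵀ =
  [ 0.755500   0.058125   0.439500   0.407000]
  [ 0.094000   0.451500   0.165750   0.103250]
  [ 0.092250   0.020250   0.609000   0.312750]
  [ 0.164000   0.036000   0.101250   0.556000]
det(I−A) = Σ_j (I−A)_1j·C_1j = (0.70)(0.755500) + (-0.05)(0.094000) + (-0.45)(0.092250) + (-0.25)(0.164000) = 0.4416375
(I − A)⁻¹ = adj(I−A) / det(I−A) ≈
  [   1.7107     0.1316     0.9952     0.9216]
  [   0.2128     1.0223     0.3753     0.2338]
  [   0.2089     0.0459     1.3790     0.7082]
  [   0.3713     0.0815     0.2293     1.2590]
First solve x = (I − A)⁻¹ d = adj(I−A)·d / det(I−A); in particular x_1 = (0.755500·210 + 0.058125·160 + 0.439500·170 + 0.407000·230) / 0.4416375 = 336.28 / 0.4416375 ≈ 761.4390.
Intermediate flow from 4 to 1: z_41 = a_41 · x_1 = 0.20 × 336.28 / 0.4416375 = 67.256 / 0.4416375 ≈ 152.29.

z_41 = 152.29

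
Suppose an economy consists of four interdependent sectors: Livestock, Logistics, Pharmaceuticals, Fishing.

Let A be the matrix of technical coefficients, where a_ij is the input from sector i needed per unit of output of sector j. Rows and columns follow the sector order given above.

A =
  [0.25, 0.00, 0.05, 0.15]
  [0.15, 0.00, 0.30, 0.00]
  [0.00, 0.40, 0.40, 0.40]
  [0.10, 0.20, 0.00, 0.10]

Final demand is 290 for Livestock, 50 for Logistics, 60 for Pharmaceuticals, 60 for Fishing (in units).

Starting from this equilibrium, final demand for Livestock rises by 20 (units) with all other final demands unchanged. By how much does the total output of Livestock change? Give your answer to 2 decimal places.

I − A =
  [   0.75     0.00    -0.05    -0.15]
  [  -0.15     1.00    -0.30     0.00]
  [   0.00    -0.40     0.60    -0.40]
  [  -0.10    -0.20     0.00     0.90]
Compute the cofactors C_ij = (−1)^(i+j)·(3×3 minor ij) of I−A; the adjugate is their transpose:
adj(I−A) = Cᵀ =
  [ 0.40800   0.04000   0.05400   0.09200]
  [ 0.09300   0.39400   0.20475   0.10650]
  [ 0.10600   0.32400   0.65550   0.30900]
  [ 0.06600   0.09200   0.05150   0.35700]
det(I−A) = Σ_j (I−A)_1j·C_1j = (0.75)(0.40800) + (0.00)(0.09300) + (-0.05)(0.10600) + (-0.15)(0.06600) = 0.2908
(I − A)⁻¹ = adj(I−A) / det(I−A) ≈
  [   1.4030     0.1376     0.1857     0.3164]
  [   0.3198     1.3549     0.7041     0.3662]
  [   0.3645     1.1142     2.2541     1.0626]
  [   0.2270     0.3164     0.1771     1.2276]
Δx = (I − A)⁻¹ Δd with Δd having +20 in the Livestock component and 0 elsewhere.
So Δx_1 = L_11 · (+20), where L_11 = adj(I−A)_11 / det(I−A) = 0.40800 / 0.2908.
Δx_1 = 0.40800 × (+20) / 0.2908 = 8.16 / 0.2908 ≈ 28.06.

Δx_1 = 28.06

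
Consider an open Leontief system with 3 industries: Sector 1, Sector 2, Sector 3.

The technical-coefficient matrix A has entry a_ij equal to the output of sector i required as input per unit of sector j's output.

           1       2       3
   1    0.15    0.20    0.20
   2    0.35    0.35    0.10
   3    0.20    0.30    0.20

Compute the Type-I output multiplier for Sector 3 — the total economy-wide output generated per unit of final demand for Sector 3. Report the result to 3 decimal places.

m_3 = 2.544

I − A =
  [   0.85    -0.20    -0.20]
  [  -0.35     0.65    -0.10]
  [  -0.20    -0.30     0.80]
Cofactors of I−A, C_ij = (−1)^(i+j)·(minor ij) (rows/columns in the sector order above):
  C_11 = (0.65)(0.80) − (-0.10)(-0.30) = 0.4900
  C_12 = −[(-0.35)(0.80) − (-0.10)(-0.20)] = 0.3000
  C_13 = (-0.35)(-0.30) − (0.65)(-0.20) = 0.2350
  C_21 = −[(-0.20)(0.80) − (-0.20)(-0.30)] = 0.2200
  C_22 = (0.85)(0.80) − (-0.20)(-0.20) = 0.6400
  C_23 = −[(0.85)(-0.30) − (-0.20)(-0.20)] = 0.2950
  C_31 = (-0.20)(-0.10) − (-0.20)(0.65) = 0.1500
  C_32 = −[(0.85)(-0.10) − (-0.20)(-0.35)] = 0.1550
  C_33 = (0.85)(0.65) − (-0.20)(-0.35) = 0.4825
det(I−A) = Σ_j (I−A)_1j·C_1j = (0.85)(0.4900) + (-0.20)(0.3000) + (-0.20)(0.2350) = 0.3095
adj(I−A) = Cᵀ =
  [ 0.4900   0.2200   0.1500]
  [ 0.3000   0.6400   0.1550]
  [ 0.2350   0.2950   0.4825]
(I − A)⁻¹ = adj(I−A) / det(I−A) ≈
  [   1.5832     0.7108     0.4847]
  [   0.9693     2.0679     0.5008]
  [   0.7593     0.9532     1.5590]
The output multiplier for sector j is the column-j sum of the Leontief inverse (I − A)⁻¹ = adj(I−A) / det(I−A).
Column 3 of adj(I−A): (0.1500, 0.1550, 0.4825); det(I−A) = 0.3095.
m_3 = (0.1500 + 0.1550 + 0.4825) / 0.3095 = 0.7875 / 0.3095 ≈ 2.544.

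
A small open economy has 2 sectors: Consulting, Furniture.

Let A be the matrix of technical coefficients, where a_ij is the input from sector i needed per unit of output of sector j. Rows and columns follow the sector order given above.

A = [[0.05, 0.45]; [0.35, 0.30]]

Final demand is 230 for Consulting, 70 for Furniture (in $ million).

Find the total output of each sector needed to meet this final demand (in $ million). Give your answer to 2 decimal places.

I − A =
  [   0.95    -0.45]
  [  -0.35     0.70]
det(I−A) = (0.95)(0.70) − (-0.45)(-0.35) = 0.5075
adj(I−A) = [[0.70, 0.45], [0.35, 0.95]]
(I − A)⁻¹ = adj(I−A) / det(I−A) ≈
  [   1.3793     0.8867]
  [   0.6897     1.8719]
x = (I − A)⁻¹ d = adj(I−A)·d / det(I−A), with det(I−A) = 0.5075:
  x_1 = (0.70·230 + 0.45·70) / 0.5075 = 192.50 / 0.5075 ≈ 379.31
  x_2 = (0.35·230 + 0.95·70) / 0.5075 = 147.00 / 0.5075 ≈ 289.66

x_1 = 379.31, x_2 = 289.66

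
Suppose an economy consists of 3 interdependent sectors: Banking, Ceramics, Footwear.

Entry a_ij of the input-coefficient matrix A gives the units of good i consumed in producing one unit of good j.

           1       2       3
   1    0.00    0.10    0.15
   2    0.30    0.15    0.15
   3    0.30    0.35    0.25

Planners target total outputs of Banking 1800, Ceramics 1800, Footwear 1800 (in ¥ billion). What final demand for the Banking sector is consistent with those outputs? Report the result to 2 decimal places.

d_1 = 1350.00

I − A =
  [   1.00    -0.10    -0.15]
  [  -0.30     0.85    -0.15]
  [  -0.30    -0.35     0.75]
d = (I − A) x:
  d_1 = (+1.00)·1800 + (-0.10)·1800 + (-0.15)·1800 = 1350.00
  d_2 = (-0.30)·1800 + (+0.85)·1800 + (-0.15)·1800 = 720.00
  d_3 = (-0.30)·1800 + (-0.35)·1800 + (+0.75)·1800 = 180.00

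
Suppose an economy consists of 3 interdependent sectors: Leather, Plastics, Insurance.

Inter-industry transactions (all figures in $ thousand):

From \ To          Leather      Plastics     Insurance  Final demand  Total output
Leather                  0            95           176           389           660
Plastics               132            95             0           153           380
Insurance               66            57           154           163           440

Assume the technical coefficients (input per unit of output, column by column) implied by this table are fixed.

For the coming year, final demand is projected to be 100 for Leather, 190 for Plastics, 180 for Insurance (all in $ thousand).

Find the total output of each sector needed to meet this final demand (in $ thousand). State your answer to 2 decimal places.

Technical coefficients a_ij = z_ij / X_j:
  a_11 = 0/660 = 0.00, a_21 = 132/660 = 0.20, a_31 = 66/660 = 0.10
  a_12 = 95/380 = 0.25, a_22 = 95/380 = 0.25, a_32 = 57/380 = 0.15
  a_13 = 176/440 = 0.40, a_23 = 0/440 = 0.00, a_33 = 154/440 = 0.35
I − A =
  [   1.00    -0.25    -0.40]
  [  -0.20     0.75     0.00]
  [  -0.10    -0.15     0.65]
Cofactors of I−A, C_ij = (−1)^(i+j)·(minor ij) (rows/columns in the sector order above):
  C_11 = (0.75)(0.65) − (0.00)(-0.15) = 0.4875
  C_12 = −[(-0.20)(0.65) − (0.00)(-0.10)] = 0.1300
  C_13 = (-0.20)(-0.15) − (0.75)(-0.10) = 0.1050
  C_21 = −[(-0.25)(0.65) − (-0.40)(-0.15)] = 0.2225
  C_22 = (1.00)(0.65) − (-0.40)(-0.10) = 0.6100
  C_23 = −[(1.00)(-0.15) − (-0.25)(-0.10)] = 0.1750
  C_31 = (-0.25)(0.00) − (-0.40)(0.75) = 0.3000
  C_32 = −[(1.00)(0.00) − (-0.40)(-0.20)] = 0.0800
  C_33 = (1.00)(0.75) − (-0.25)(-0.20) = 0.7000
det(I−A) = Σ_j (I−A)_1j·C_1j = (1.00)(0.4875) + (-0.25)(0.1300) + (-0.40)(0.1050) = 0.4130
adj(I−A) = Cᵀ =
  [ 0.4875   0.2225   0.3000]
  [ 0.1300   0.6100   0.0800]
  [ 0.1050   0.1750   0.7000]
(I − A)⁻¹ = adj(I−A) / det(I−A) ≈
  [   1.1804     0.5387     0.7264]
  [   0.3148     1.4770     0.1937]
  [   0.2542     0.4237     1.6949]
x = (I − A)⁻¹ d = adj(I−A)·d / det(I−A), with det(I−A) = 0.4130:
  x_1 = (0.4875·100 + 0.2225·190 + 0.3000·180) / 0.4130 = 145.025 / 0.4130 ≈ 351.15
  x_2 = (0.1300·100 + 0.6100·190 + 0.0800·180) / 0.4130 = 143.30 / 0.4130 ≈ 346.97
  x_3 = (0.1050·100 + 0.1750·190 + 0.7000·180) / 0.4130 = 169.75 / 0.4130 ≈ 411.02

x_1 = 351.15, x_2 = 346.97, x_3 = 411.02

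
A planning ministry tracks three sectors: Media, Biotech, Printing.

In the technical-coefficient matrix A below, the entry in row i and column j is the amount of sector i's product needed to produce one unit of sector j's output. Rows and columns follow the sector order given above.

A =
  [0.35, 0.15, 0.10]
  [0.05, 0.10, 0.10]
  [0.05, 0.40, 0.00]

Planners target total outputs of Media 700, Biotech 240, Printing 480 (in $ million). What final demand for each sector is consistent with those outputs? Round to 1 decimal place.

d_1 = 371.0, d_2 = 133.0, d_3 = 349.0

I − A =
  [   0.65    -0.15    -0.10]
  [  -0.05     0.90    -0.10]
  [  -0.05    -0.40     1.00]
d = (I − A) x:
  d_1 = (+0.65)·700 + (-0.15)·240 + (-0.10)·480 = 371.0
  d_2 = (-0.05)·700 + (+0.90)·240 + (-0.10)·480 = 133.0
  d_3 = (-0.05)·700 + (-0.40)·240 + (+1.00)·480 = 349.0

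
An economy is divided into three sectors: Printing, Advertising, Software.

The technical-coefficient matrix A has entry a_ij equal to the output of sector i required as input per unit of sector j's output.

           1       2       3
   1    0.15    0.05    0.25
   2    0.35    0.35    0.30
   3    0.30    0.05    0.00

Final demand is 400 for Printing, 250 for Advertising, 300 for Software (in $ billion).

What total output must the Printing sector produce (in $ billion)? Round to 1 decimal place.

I − A =
  [   0.85    -0.05    -0.25]
  [  -0.35     0.65    -0.30]
  [  -0.30    -0.05     1.00]
Cofactors of I−A, C_ij = (−1)^(i+j)·(minor ij) (rows/columns in the sector order above):
  C_11 = (0.65)(1.00) − (-0.30)(-0.05) = 0.6350
  C_12 = −[(-0.35)(1.00) − (-0.30)(-0.30)] = 0.4400
  C_13 = (-0.35)(-0.05) − (0.65)(-0.30) = 0.2125
  C_21 = −[(-0.05)(1.00) − (-0.25)(-0.05)] = 0.0625
  C_22 = (0.85)(1.00) − (-0.25)(-0.30) = 0.7750
  C_23 = −[(0.85)(-0.05) − (-0.05)(-0.30)] = 0.0575
  C_31 = (-0.05)(-0.30) − (-0.25)(0.65) = 0.1775
  C_32 = −[(0.85)(-0.30) − (-0.25)(-0.35)] = 0.3425
  C_33 = (0.85)(0.65) − (-0.05)(-0.35) = 0.5350
det(I−A) = Σ_j (I−A)_1j·C_1j = (0.85)(0.6350) + (-0.05)(0.4400) + (-0.25)(0.2125) = 0.464625
adj(I−A) = Cᵀ =
  [ 0.6350   0.0625   0.1775]
  [ 0.4400   0.7750   0.3425]
  [ 0.2125   0.0575   0.5350]
(I − A)⁻¹ = adj(I−A) / det(I−A) ≈
  [   1.3667     0.1345     0.3820]
  [   0.9470     1.6680     0.7372]
  [   0.4574     0.1238     1.1515]
x = (I − A)⁻¹ d = adj(I−A)·d / det(I−A), with det(I−A) = 0.464625:
  x_1 = (0.6350·400 + 0.0625·250 + 0.1775·300) / 0.464625 = 322.875 / 0.464625 ≈ 694.9
  x_2 = (0.4400·400 + 0.7750·250 + 0.3425·300) / 0.464625 = 472.50 / 0.464625 ≈ 1016.9
  x_3 = (0.2125·400 + 0.0575·250 + 0.5350·300) / 0.464625 = 259.875 / 0.464625 ≈ 559.3

x_1 = 694.9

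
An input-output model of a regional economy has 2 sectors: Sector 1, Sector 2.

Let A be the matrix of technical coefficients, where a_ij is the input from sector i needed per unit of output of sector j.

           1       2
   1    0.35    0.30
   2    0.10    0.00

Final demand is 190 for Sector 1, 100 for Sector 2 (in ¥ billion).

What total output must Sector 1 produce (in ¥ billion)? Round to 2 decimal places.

x_1 = 354.84

I − A =
  [   0.65    -0.30]
  [  -0.10     1.00]
det(I−A) = (0.65)(1.00) − (-0.30)(-0.10) = 0.6200
adj(I−A) = [[1.00, 0.30], [0.10, 0.65]]
(I − A)⁻¹ = adj(I−A) / det(I−A) ≈
  [   1.6129     0.4839]
  [   0.1613     1.0484]
x = (I − A)⁻¹ d = adj(I−A)·d / det(I−A), with det(I−A) = 0.6200:
  x_1 = (1.00·190 + 0.30·100) / 0.6200 = 220.00 / 0.6200 ≈ 354.84
  x_2 = (0.10·190 + 0.65·100) / 0.6200 = 84.00 / 0.6200 ≈ 135.48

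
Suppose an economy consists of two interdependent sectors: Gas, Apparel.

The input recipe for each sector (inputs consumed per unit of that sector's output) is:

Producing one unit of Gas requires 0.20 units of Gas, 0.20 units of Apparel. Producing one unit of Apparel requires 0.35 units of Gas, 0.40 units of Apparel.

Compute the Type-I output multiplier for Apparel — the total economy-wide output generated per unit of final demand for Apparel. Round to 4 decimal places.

I − A =
  [   0.80    -0.35]
  [  -0.20     0.60]
det(I−A) = (0.80)(0.60) − (-0.35)(-0.20) = 0.4100
adj(I−A) = [[0.60, 0.35], [0.20, 0.80]]
(I − A)⁻¹ = adj(I−A) / det(I−A) ≈
  [   1.46341     0.85366]
  [   0.48780     1.95122]
The output multiplier for sector j is the column-j sum of the Leontief inverse (I − A)⁻¹ = adj(I−A) / det(I−A).
Column A of adj(I−A): (0.35, 0.80); det(I−A) = 0.4100.
m_A = (0.35 + 0.80) / 0.4100 = 1.15 / 0.4100 ≈ 2.8049.

m_A = 2.8049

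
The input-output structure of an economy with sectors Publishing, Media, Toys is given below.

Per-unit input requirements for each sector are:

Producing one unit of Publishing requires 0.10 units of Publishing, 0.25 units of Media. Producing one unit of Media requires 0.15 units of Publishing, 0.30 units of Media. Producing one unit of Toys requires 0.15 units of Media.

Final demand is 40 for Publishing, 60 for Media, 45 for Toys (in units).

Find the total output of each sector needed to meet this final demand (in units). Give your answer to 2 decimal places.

I − A =
  [   0.90    -0.15     0.00]
  [  -0.25     0.70    -0.15]
  [   0.00     0.00     1.00]
Cofactors of I−A, C_ij = (−1)^(i+j)·(minor ij) (rows/columns in the sector order above):
  C_11 = (0.70)(1.00) − (-0.15)(0.00) = 0.7000
  C_12 = −[(-0.25)(1.00) − (-0.15)(0.00)] = 0.2500
  C_13 = (-0.25)(0.00) − (0.70)(0.00) = 0.0000
  C_21 = −[(-0.15)(1.00) − (0.00)(0.00)] = 0.1500
  C_22 = (0.90)(1.00) − (0.00)(0.00) = 0.9000
  C_23 = −[(0.90)(0.00) − (-0.15)(0.00)] = 0.0000
  C_31 = (-0.15)(-0.15) − (0.00)(0.70) = 0.0225
  C_32 = −[(0.90)(-0.15) − (0.00)(-0.25)] = 0.1350
  C_33 = (0.90)(0.70) − (-0.15)(-0.25) = 0.5925
det(I−A) = Σ_j (I−A)_1j·C_1j = (0.90)(0.7000) + (-0.15)(0.2500) + (0.00)(0.0000) = 0.5925
adj(I−A) = Cᵀ =
  [ 0.7000   0.1500   0.0225]
  [ 0.2500   0.9000   0.1350]
  [ 0.0000   0.0000   0.5925]
(I − A)⁻¹ = adj(I−A) / det(I−A) ≈
  [   1.1814     0.2532     0.0380]
  [   0.4219     1.5190     0.2278]
  [   0.0000     0.0000     1.0000]
x = (I − A)⁻¹ d = adj(I−A)·d / det(I−A), with det(I−A) = 0.5925:
  x_P = (0.7000·40 + 0.1500·60 + 0.0225·45) / 0.5925 = 38.0125 / 0.5925 ≈ 64.16
  x_M = (0.2500·40 + 0.9000·60 + 0.1350·45) / 0.5925 = 70.075 / 0.5925 ≈ 118.27
  x_T = (0.0000·40 + 0.0000·60 + 0.5925·45) / 0.5925 = 26.6625 / 0.5925 = 45.00

x_P = 64.16, x_M = 118.27, x_T = 45.00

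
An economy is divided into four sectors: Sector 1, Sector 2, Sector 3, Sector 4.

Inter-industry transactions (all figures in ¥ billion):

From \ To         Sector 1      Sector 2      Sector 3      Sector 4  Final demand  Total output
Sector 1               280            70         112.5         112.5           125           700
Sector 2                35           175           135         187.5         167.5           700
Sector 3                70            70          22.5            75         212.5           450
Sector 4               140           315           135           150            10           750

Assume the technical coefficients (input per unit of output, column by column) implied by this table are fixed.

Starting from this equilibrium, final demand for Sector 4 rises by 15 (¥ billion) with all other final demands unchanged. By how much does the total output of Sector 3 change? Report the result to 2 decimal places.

Δx_3 = 6.27

Technical coefficients a_ij = z_ij / X_j:
  a_11 = 280/700 = 0.40, a_21 = 35/700 = 0.05, a_31 = 70/700 = 0.10, a_41 = 140/700 = 0.20
  a_12 = 70/700 = 0.10, a_22 = 175/700 = 0.25, a_32 = 70/700 = 0.10, a_42 = 315/700 = 0.45
  a_13 = 112.5/450 = 0.25, a_23 = 135/450 = 0.30, a_33 = 22.5/450 = 0.05, a_43 = 135/450 = 0.30
  a_14 = 112.5/750 = 0.15, a_24 = 187.5/750 = 0.25, a_34 = 75/750 = 0.10, a_44 = 150/750 = 0.20
I − A =
  [   0.60    -0.10    -0.25    -0.15]
  [  -0.05     0.75    -0.30    -0.25]
  [  -0.10    -0.10     0.95    -0.10]
  [  -0.20    -0.45    -0.30     0.80]
Compute the cofactors C_ij = (−1)^(i+j)·(3×3 minor ij) of I−A; the adjugate is their transpose:
adj(I−A) = Cᵀ =
  [ 0.395625   0.172875   0.207375   0.154125]
  [ 0.121500   0.380000   0.204750   0.167125]
  [ 0.075000   0.088750   0.257625   0.074000]
  [ 0.195375   0.290250   0.263625   0.381750]
det(I−A) = Σ_j (I−A)_1j·C_1j = (0.60)(0.395625) + (-0.10)(0.121500) + (-0.25)(0.075000) + (-0.15)(0.195375) = 0.17716875
(I − A)⁻¹ = adj(I−A) / det(I−A) ≈
  [   2.2330     0.9758     1.1705     0.8699]
  [   0.6858     2.1448     1.1557     0.9433]
  [   0.4233     0.5009     1.4541     0.4177]
  [   1.1028     1.6383     1.4880     2.1547]
Δx = (I − A)⁻¹ Δd with Δd having +15 in the Sector 4 component and 0 elsewhere.
So Δx_3 = L_34 · (+15), where L_34 = adj(I−A)_34 / det(I−A) = 0.074000 / 0.17716875.
Δx_3 = 0.074000 × (+15) / 0.17716875 = 1.11 / 0.17716875 ≈ 6.27.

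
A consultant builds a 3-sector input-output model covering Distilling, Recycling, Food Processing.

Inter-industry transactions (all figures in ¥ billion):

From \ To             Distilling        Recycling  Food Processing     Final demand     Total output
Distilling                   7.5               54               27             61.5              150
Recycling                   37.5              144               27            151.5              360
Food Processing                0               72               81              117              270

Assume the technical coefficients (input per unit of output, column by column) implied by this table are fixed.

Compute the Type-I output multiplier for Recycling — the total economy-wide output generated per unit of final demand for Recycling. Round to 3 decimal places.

m_R = 2.810

Technical coefficients a_ij = z_ij / X_j:
  a_DD = 7.5/150 = 0.05, a_RD = 37.5/150 = 0.25, a_FD = 0/150 = 0.00
  a_DR = 54/360 = 0.15, a_RR = 144/360 = 0.40, a_FR = 72/360 = 0.20
  a_DF = 27/270 = 0.10, a_RF = 27/270 = 0.10, a_FF = 81/270 = 0.30
I − A =
  [   0.95    -0.15    -0.10]
  [  -0.25     0.60    -0.10]
  [   0.00    -0.20     0.70]
Cofactors of I−A, C_ij = (−1)^(i+j)·(minor ij) (rows/columns in the sector order above):
  C_11 = (0.60)(0.70) − (-0.10)(-0.20) = 0.4000
  C_12 = −[(-0.25)(0.70) − (-0.10)(0.00)] = 0.1750
  C_13 = (-0.25)(-0.20) − (0.60)(0.00) = 0.0500
  C_21 = −[(-0.15)(0.70) − (-0.10)(-0.20)] = 0.1250
  C_22 = (0.95)(0.70) − (-0.10)(0.00) = 0.6650
  C_23 = −[(0.95)(-0.20) − (-0.15)(0.00)] = 0.1900
  C_31 = (-0.15)(-0.10) − (-0.10)(0.60) = 0.0750
  C_32 = −[(0.95)(-0.10) − (-0.10)(-0.25)] = 0.1200
  C_33 = (0.95)(0.60) − (-0.15)(-0.25) = 0.5325
det(I−A) = Σ_j (I−A)_1j·C_1j = (0.95)(0.4000) + (-0.15)(0.1750) + (-0.10)(0.0500) = 0.34875
adj(I−A) = Cᵀ =
  [ 0.4000   0.1250   0.0750]
  [ 0.1750   0.6650   0.1200]
  [ 0.0500   0.1900   0.5325]
(I − A)⁻¹ = adj(I−A) / det(I−A) ≈
  [   1.1470     0.3584     0.2151]
  [   0.5018     1.9068     0.3441]
  [   0.1434     0.5448     1.5269]
The output multiplier for sector j is the column-j sum of the Leontief inverse (I − A)⁻¹ = adj(I−A) / det(I−A).
Column R of adj(I−A): (0.1250, 0.6650, 0.1900); det(I−A) = 0.34875.
m_R = (0.1250 + 0.6650 + 0.1900) / 0.34875 = 0.98 / 0.34875 ≈ 2.810.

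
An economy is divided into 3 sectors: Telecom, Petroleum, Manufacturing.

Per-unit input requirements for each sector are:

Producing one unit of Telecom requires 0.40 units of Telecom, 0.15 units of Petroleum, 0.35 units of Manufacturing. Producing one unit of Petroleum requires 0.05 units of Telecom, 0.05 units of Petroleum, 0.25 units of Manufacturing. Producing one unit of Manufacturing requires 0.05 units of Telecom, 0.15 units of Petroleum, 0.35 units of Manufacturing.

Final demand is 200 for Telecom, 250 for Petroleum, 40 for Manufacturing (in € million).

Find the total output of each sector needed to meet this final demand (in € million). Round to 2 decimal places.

I − A =
  [   0.60    -0.05    -0.05]
  [  -0.15     0.95    -0.15]
  [  -0.35    -0.25     0.65]
Cofactors of I−A, C_ij = (−1)^(i+j)·(minor ij) (rows/columns in the sector order above):
  C_11 = (0.95)(0.65) − (-0.15)(-0.25) = 0.5800
  C_12 = −[(-0.15)(0.65) − (-0.15)(-0.35)] = 0.1500
  C_13 = (-0.15)(-0.25) − (0.95)(-0.35) = 0.3700
  C_21 = −[(-0.05)(0.65) − (-0.05)(-0.25)] = 0.0450
  C_22 = (0.60)(0.65) − (-0.05)(-0.35) = 0.3725
  C_23 = −[(0.60)(-0.25) − (-0.05)(-0.35)] = 0.1675
  C_31 = (-0.05)(-0.15) − (-0.05)(0.95) = 0.0550
  C_32 = −[(0.60)(-0.15) − (-0.05)(-0.15)] = 0.0975
  C_33 = (0.60)(0.95) − (-0.05)(-0.15) = 0.5625
det(I−A) = Σ_j (I−A)_1j·C_1j = (0.60)(0.5800) + (-0.05)(0.1500) + (-0.05)(0.3700) = 0.3220
adj(I−A) = Cᵀ =
  [ 0.5800   0.0450   0.0550]
  [ 0.1500   0.3725   0.0975]
  [ 0.3700   0.1675   0.5625]
(I − A)⁻¹ = adj(I−A) / det(I−A) ≈
  [   1.8012     0.1398     0.1708]
  [   0.4658     1.1568     0.3028]
  [   1.1491     0.5202     1.7469]
x = (I − A)⁻¹ d = adj(I−A)·d / det(I−A), with det(I−A) = 0.3220:
  x_1 = (0.5800·200 + 0.0450·250 + 0.0550·40) / 0.3220 = 129.45 / 0.3220 ≈ 402.02
  x_2 = (0.1500·200 + 0.3725·250 + 0.0975·40) / 0.3220 = 127.025 / 0.3220 ≈ 394.49
  x_3 = (0.3700·200 + 0.1675·250 + 0.5625·40) / 0.3220 = 138.375 / 0.3220 ≈ 429.74

x_1 = 402.02, x_2 = 394.49, x_3 = 429.74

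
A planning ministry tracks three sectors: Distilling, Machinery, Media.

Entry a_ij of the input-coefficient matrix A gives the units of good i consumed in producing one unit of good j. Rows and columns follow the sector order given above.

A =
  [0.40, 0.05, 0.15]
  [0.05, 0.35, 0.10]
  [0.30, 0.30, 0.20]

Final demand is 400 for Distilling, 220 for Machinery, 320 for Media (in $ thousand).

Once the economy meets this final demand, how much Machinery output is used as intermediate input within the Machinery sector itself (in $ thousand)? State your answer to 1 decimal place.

z_22 = 196.4

I − A =
  [   0.60    -0.05    -0.15]
  [  -0.05     0.65    -0.10]
  [  -0.30    -0.30     0.80]
Cofactors of I−A, C_ij = (−1)^(i+j)·(minor ij) (rows/columns in the sector order above):
  C_11 = (0.65)(0.80) − (-0.10)(-0.30) = 0.4900
  C_12 = −[(-0.05)(0.80) − (-0.10)(-0.30)] = 0.0700
  C_13 = (-0.05)(-0.30) − (0.65)(-0.30) = 0.2100
  C_21 = −[(-0.05)(0.80) − (-0.15)(-0.30)] = 0.0850
  C_22 = (0.60)(0.80) − (-0.15)(-0.30) = 0.4350
  C_23 = −[(0.60)(-0.30) − (-0.05)(-0.30)] = 0.1950
  C_31 = (-0.05)(-0.10) − (-0.15)(0.65) = 0.1025
  C_32 = −[(0.60)(-0.10) − (-0.15)(-0.05)] = 0.0675
  C_33 = (0.60)(0.65) − (-0.05)(-0.05) = 0.3875
det(I−A) = Σ_j (I−A)_1j·C_1j = (0.60)(0.4900) + (-0.05)(0.0700) + (-0.15)(0.2100) = 0.2590
adj(I−A) = Cᵀ =
  [ 0.4900   0.0850   0.1025]
  [ 0.0700   0.4350   0.0675]
  [ 0.2100   0.1950   0.3875]
(I − A)⁻¹ = adj(I−A) / det(I−A) ≈
  [   1.8919     0.3282     0.3958]
  [   0.2703     1.6795     0.2606]
  [   0.8108     0.7529     1.4961]
First solve x = (I − A)⁻¹ d = adj(I−A)·d / det(I−A); in particular x_2 = (0.0700·400 + 0.4350·220 + 0.0675·320) / 0.2590 = 145.30 / 0.2590 ≈ 561.004.
Intermediate flow from 2 to 2: z_22 = a_22 · x_2 = 0.35 × 145.30 / 0.2590 = 50.855 / 0.2590 ≈ 196.4.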